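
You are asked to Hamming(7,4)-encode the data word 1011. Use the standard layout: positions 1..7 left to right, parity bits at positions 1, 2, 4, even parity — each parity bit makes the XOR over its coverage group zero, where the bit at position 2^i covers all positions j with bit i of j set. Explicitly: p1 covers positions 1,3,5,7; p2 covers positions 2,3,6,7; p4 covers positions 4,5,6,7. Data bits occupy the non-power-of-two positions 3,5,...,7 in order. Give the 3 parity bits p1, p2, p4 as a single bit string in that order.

Place data bits at non-power-of-two positions: b3=1, b5=0, b6=1, b7=1.
p1 = XOR of data positions {3,5,7} = 1⊕0⊕1 = 0
p2 = XOR of data positions {3,6,7} = 1⊕1⊕1 = 1
p4 = XOR of data positions {5,6,7} = 0⊕1⊕1 = 0
Parity bits p1,p2,p4 = 010

010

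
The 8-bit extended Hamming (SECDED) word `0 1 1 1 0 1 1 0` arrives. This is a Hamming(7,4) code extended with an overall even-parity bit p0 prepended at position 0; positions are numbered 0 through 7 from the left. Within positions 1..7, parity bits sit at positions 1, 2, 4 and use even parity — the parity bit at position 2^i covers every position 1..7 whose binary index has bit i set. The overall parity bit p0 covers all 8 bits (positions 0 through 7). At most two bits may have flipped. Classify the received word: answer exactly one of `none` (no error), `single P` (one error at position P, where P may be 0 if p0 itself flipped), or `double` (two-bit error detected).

s1: b1⊕b3⊕b5⊕b7 = 1⊕1⊕1⊕0 = 1
s2: b2⊕b3⊕b6⊕b7 = 1⊕1⊕1⊕0 = 1
s4: b4⊕b5⊕b6⊕b7 = 0⊕1⊕1⊕0 = 0
Syndrome (s4...s1) = 011 → position 3.
Overall parity (XOR of all 8 bits, including p0): 0⊕1⊕1⊕1⊕0⊕1⊕1⊕0 = 1
Overall=1, syndrome position=3 → single-bit error at position 3.

single 3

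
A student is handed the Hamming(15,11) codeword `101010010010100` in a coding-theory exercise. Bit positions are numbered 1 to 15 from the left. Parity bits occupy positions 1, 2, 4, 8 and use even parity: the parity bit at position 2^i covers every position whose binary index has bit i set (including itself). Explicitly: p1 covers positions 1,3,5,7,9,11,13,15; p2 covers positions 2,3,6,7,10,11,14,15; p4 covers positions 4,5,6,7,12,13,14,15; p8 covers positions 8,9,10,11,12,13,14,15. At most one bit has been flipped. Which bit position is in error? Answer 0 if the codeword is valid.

9

s1: b1⊕b3⊕b5⊕b7⊕b9⊕b11⊕b13⊕b15 = 1⊕1⊕1⊕0⊕0⊕1⊕1⊕0 = 1
s2: b2⊕b3⊕b6⊕b7⊕b10⊕b11⊕b14⊕b15 = 0⊕1⊕0⊕0⊕0⊕1⊕0⊕0 = 0
s4: b4⊕b5⊕b6⊕b7⊕b12⊕b13⊕b14⊕b15 = 0⊕1⊕0⊕0⊕0⊕1⊕0⊕0 = 0
s8: b8⊕b9⊕b10⊕b11⊕b12⊕b13⊕b14⊕b15 = 1⊕0⊕0⊕1⊕0⊕1⊕0⊕0 = 1
Syndrome (s8...s1) = 1001 → position 9.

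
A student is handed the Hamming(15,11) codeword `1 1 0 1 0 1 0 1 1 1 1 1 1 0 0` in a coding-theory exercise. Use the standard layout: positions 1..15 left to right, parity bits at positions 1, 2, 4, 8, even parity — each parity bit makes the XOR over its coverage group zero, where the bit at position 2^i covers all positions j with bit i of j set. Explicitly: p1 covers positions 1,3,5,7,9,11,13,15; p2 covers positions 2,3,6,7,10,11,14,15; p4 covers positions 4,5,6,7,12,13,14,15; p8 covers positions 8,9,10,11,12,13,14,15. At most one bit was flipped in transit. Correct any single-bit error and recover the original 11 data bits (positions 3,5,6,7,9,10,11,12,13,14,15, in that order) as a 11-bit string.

s1: b1⊕b3⊕b5⊕b7⊕b9⊕b11⊕b13⊕b15 = 1⊕0⊕0⊕0⊕1⊕1⊕1⊕0 = 0
s2: b2⊕b3⊕b6⊕b7⊕b10⊕b11⊕b14⊕b15 = 1⊕0⊕1⊕0⊕1⊕1⊕0⊕0 = 0
s4: b4⊕b5⊕b6⊕b7⊕b12⊕b13⊕b14⊕b15 = 1⊕0⊕1⊕0⊕1⊕1⊕0⊕0 = 0
s8: b8⊕b9⊕b10⊕b11⊕b12⊕b13⊕b14⊕b15 = 1⊕1⊕1⊕1⊕1⊕1⊕0⊕0 = 0
Syndrome (s8...s1) = 0000 → position 0 (no error).
No correction needed.
Data bits at positions 3,5,6,7,9,10,11,12,13,14,15: 00101111100

00101111100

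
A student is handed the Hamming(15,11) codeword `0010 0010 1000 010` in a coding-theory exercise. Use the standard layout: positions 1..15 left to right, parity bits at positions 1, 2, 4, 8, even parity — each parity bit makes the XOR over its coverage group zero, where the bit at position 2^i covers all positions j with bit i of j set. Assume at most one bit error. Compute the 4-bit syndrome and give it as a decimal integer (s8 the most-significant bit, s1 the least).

s1: b1⊕b3⊕b5⊕b7⊕b9⊕b11⊕b13⊕b15 = 0⊕1⊕0⊕1⊕1⊕0⊕0⊕0 = 1
s2: b2⊕b3⊕b6⊕b7⊕b10⊕b11⊕b14⊕b15 = 0⊕1⊕0⊕1⊕0⊕0⊕1⊕0 = 1
s4: b4⊕b5⊕b6⊕b7⊕b12⊕b13⊕b14⊕b15 = 0⊕0⊕0⊕1⊕0⊕0⊕1⊕0 = 0
s8: b8⊕b9⊕b10⊕b11⊕b12⊕b13⊕b14⊕b15 = 0⊕1⊕0⊕0⊕0⊕0⊕1⊕0 = 0
Syndrome (s8...s1) = 0011 → position 3.

3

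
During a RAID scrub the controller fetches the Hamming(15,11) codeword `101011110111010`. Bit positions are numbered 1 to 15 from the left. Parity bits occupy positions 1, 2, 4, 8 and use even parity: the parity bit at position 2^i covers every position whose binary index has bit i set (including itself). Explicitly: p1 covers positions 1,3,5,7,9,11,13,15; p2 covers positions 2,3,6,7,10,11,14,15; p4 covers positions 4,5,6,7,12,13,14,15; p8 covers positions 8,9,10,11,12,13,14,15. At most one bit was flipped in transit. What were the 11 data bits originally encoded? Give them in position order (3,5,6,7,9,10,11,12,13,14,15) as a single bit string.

11110111110

s1: b1⊕b3⊕b5⊕b7⊕b9⊕b11⊕b13⊕b15 = 1⊕1⊕1⊕1⊕0⊕1⊕0⊕0 = 1
s2: b2⊕b3⊕b6⊕b7⊕b10⊕b11⊕b14⊕b15 = 0⊕1⊕1⊕1⊕1⊕1⊕1⊕0 = 0
s4: b4⊕b5⊕b6⊕b7⊕b12⊕b13⊕b14⊕b15 = 0⊕1⊕1⊕1⊕1⊕0⊕1⊕0 = 1
s8: b8⊕b9⊕b10⊕b11⊕b12⊕b13⊕b14⊕b15 = 1⊕0⊕1⊕1⊕1⊕0⊕1⊕0 = 1
Syndrome (s8...s1) = 1101 → position 13.
Flip bit 13: corrected codeword = 101011110111110
Data bits at positions 3,5,6,7,9,10,11,12,13,14,15: 11110111110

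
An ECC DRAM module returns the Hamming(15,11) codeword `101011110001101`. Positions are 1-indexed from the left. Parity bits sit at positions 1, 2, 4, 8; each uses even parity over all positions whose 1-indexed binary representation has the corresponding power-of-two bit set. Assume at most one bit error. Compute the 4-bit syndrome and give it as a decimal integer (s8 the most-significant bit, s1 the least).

0

s1: b1⊕b3⊕b5⊕b7⊕b9⊕b11⊕b13⊕b15 = 1⊕1⊕1⊕1⊕0⊕0⊕1⊕1 = 0
s2: b2⊕b3⊕b6⊕b7⊕b10⊕b11⊕b14⊕b15 = 0⊕1⊕1⊕1⊕0⊕0⊕0⊕1 = 0
s4: b4⊕b5⊕b6⊕b7⊕b12⊕b13⊕b14⊕b15 = 0⊕1⊕1⊕1⊕1⊕1⊕0⊕1 = 0
s8: b8⊕b9⊕b10⊕b11⊕b12⊕b13⊕b14⊕b15 = 1⊕0⊕0⊕0⊕1⊕1⊕0⊕1 = 0
Syndrome (s8...s1) = 0000 → position 0 (no error).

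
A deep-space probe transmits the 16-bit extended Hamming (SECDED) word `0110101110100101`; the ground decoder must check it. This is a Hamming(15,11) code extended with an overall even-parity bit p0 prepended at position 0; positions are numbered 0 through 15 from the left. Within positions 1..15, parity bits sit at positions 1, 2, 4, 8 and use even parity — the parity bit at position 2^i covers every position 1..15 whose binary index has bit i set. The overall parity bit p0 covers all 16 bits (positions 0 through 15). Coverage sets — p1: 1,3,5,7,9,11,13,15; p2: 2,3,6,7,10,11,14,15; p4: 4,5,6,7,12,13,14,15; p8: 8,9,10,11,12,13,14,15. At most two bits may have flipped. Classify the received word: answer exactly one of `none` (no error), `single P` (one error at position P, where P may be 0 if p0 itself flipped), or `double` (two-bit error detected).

s1: b1⊕b3⊕b5⊕b7⊕b9⊕b11⊕b13⊕b15 = 1⊕0⊕0⊕1⊕0⊕0⊕1⊕1 = 0
s2: b2⊕b3⊕b6⊕b7⊕b10⊕b11⊕b14⊕b15 = 1⊕0⊕1⊕1⊕1⊕0⊕0⊕1 = 1
s4: b4⊕b5⊕b6⊕b7⊕b12⊕b13⊕b14⊕b15 = 1⊕0⊕1⊕1⊕0⊕1⊕0⊕1 = 1
s8: b8⊕b9⊕b10⊕b11⊕b12⊕b13⊕b14⊕b15 = 1⊕0⊕1⊕0⊕0⊕1⊕0⊕1 = 0
Syndrome (s8...s1) = 0110 → position 6.
Overall parity (XOR of all 16 bits, including p0): 0⊕1⊕1⊕0⊕1⊕0⊕1⊕1⊕1⊕0⊕1⊕0⊕0⊕1⊕0⊕1 = 1
Overall=1, syndrome position=6 → single-bit error at position 6.

single 6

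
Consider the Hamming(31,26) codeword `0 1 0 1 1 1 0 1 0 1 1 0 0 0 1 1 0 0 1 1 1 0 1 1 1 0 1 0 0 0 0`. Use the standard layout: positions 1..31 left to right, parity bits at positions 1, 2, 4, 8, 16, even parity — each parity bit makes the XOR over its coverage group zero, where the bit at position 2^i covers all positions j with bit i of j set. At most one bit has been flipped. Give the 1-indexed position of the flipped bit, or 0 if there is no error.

s1: b1⊕b3⊕b5⊕b7⊕b9⊕b11⊕b13⊕b15⊕b17⊕b19⊕b21⊕b23⊕b25⊕b27⊕b29⊕b31 = 0⊕0⊕1⊕0⊕0⊕1⊕0⊕1⊕0⊕1⊕1⊕1⊕1⊕1⊕0⊕0 = 0
s2: b2⊕b3⊕b6⊕b7⊕b10⊕b11⊕b14⊕b15⊕b18⊕b19⊕b22⊕b23⊕b26⊕b27⊕b30⊕b31 = 1⊕0⊕1⊕0⊕1⊕1⊕0⊕1⊕0⊕1⊕0⊕1⊕0⊕1⊕0⊕0 = 0
s4: b4⊕b5⊕b6⊕b7⊕b12⊕b13⊕b14⊕b15⊕b20⊕b21⊕b22⊕b23⊕b28⊕b29⊕b30⊕b31 = 1⊕1⊕1⊕0⊕0⊕0⊕0⊕1⊕1⊕1⊕0⊕1⊕0⊕0⊕0⊕0 = 1
s8: b8⊕b9⊕b10⊕b11⊕b12⊕b13⊕b14⊕b15⊕b24⊕b25⊕b26⊕b27⊕b28⊕b29⊕b30⊕b31 = 1⊕0⊕1⊕1⊕0⊕0⊕0⊕1⊕1⊕1⊕0⊕1⊕0⊕0⊕0⊕0 = 1
s16: b16⊕b17⊕b18⊕b19⊕b20⊕b21⊕b22⊕b23⊕b24⊕b25⊕b26⊕b27⊕b28⊕b29⊕b30⊕b31 = 1⊕0⊕0⊕1⊕1⊕1⊕0⊕1⊕1⊕1⊕0⊕1⊕0⊕0⊕0⊕0 = 0
Syndrome (s16...s1) = 01100 → position 12.

12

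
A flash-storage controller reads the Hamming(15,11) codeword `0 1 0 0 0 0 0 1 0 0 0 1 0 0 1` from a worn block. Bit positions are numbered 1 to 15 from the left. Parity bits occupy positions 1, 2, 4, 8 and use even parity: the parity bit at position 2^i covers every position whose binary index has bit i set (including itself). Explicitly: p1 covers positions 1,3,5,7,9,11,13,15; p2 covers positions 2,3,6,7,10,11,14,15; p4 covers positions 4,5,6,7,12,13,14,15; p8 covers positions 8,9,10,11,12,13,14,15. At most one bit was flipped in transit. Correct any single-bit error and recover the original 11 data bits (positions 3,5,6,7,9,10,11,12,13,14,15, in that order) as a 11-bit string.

00001001001

s1: b1⊕b3⊕b5⊕b7⊕b9⊕b11⊕b13⊕b15 = 0⊕0⊕0⊕0⊕0⊕0⊕0⊕1 = 1
s2: b2⊕b3⊕b6⊕b7⊕b10⊕b11⊕b14⊕b15 = 1⊕0⊕0⊕0⊕0⊕0⊕0⊕1 = 0
s4: b4⊕b5⊕b6⊕b7⊕b12⊕b13⊕b14⊕b15 = 0⊕0⊕0⊕0⊕1⊕0⊕0⊕1 = 0
s8: b8⊕b9⊕b10⊕b11⊕b12⊕b13⊕b14⊕b15 = 1⊕0⊕0⊕0⊕1⊕0⊕0⊕1 = 1
Syndrome (s8...s1) = 1001 → position 9.
Flip bit 9: corrected codeword = 010000011001001
Data bits at positions 3,5,6,7,9,10,11,12,13,14,15: 00001001001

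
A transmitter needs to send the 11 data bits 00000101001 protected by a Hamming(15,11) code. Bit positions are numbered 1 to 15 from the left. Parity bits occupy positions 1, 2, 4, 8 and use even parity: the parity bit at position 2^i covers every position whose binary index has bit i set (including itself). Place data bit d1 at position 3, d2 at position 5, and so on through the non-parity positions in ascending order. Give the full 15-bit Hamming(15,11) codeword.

100000010101001

Place data bits at non-power-of-two positions: b3=0, b5=0, b6=0, b7=0, b9=0, b10=1, b11=0, b12=1, b13=0, b14=0, b15=1.
p1 = XOR of data positions {3,5,7,9,11,13,15} = 0⊕0⊕0⊕0⊕0⊕0⊕1 = 1
p2 = XOR of data positions {3,6,7,10,11,14,15} = 0⊕0⊕0⊕1⊕0⊕0⊕1 = 0
p4 = XOR of data positions {5,6,7,12,13,14,15} = 0⊕0⊕0⊕1⊕0⊕0⊕1 = 0
p8 = XOR of data positions {9,10,11,12,13,14,15} = 0⊕1⊕0⊕1⊕0⊕0⊕1 = 1
Codeword b1..b15 = 100000010101001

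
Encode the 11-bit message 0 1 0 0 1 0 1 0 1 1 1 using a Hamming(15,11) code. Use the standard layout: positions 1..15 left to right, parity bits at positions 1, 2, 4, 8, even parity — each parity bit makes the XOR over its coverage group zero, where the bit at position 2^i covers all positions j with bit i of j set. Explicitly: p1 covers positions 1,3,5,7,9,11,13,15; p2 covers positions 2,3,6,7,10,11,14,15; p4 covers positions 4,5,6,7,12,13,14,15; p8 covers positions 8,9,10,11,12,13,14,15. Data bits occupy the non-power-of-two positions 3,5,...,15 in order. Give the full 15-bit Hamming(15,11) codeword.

110010011010111

Place data bits at non-power-of-two positions: b3=0, b5=1, b6=0, b7=0, b9=1, b10=0, b11=1, b12=0, b13=1, b14=1, b15=1.
p1 = XOR of data positions {3,5,7,9,11,13,15} = 0⊕1⊕0⊕1⊕1⊕1⊕1 = 1
p2 = XOR of data positions {3,6,7,10,11,14,15} = 0⊕0⊕0⊕0⊕1⊕1⊕1 = 1
p4 = XOR of data positions {5,6,7,12,13,14,15} = 1⊕0⊕0⊕0⊕1⊕1⊕1 = 0
p8 = XOR of data positions {9,10,11,12,13,14,15} = 1⊕0⊕1⊕0⊕1⊕1⊕1 = 1
Codeword b1..b15 = 110010011010111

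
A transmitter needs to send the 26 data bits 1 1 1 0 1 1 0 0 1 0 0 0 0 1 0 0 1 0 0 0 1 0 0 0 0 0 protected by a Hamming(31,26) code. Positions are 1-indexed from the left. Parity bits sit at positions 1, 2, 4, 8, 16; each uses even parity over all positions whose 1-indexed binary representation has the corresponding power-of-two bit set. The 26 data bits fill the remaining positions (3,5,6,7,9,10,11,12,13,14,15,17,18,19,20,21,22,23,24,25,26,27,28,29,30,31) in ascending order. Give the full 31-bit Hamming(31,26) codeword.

1010110011001001001001000100000

Place data bits at non-power-of-two positions: b3=1, b5=1, b6=1, b7=0, b9=1, b10=1, b11=0, b12=0, b13=1, b14=0, b15=0, b17=0, b18=0, b19=1, b20=0, b21=0, b22=1, b23=0, b24=0, b25=0, b26=1, b27=0, b28=0, b29=0, b30=0, b31=0.
p1 = XOR of data positions {3,5,7,9,11,13,15,17,19,21,23,25,27,29,31} = 1⊕1⊕0⊕1⊕0⊕1⊕0⊕0⊕1⊕0⊕0⊕0⊕0⊕0⊕0 = 1
p2 = XOR of data positions {3,6,7,10,11,14,15,18,19,22,23,26,27,30,31} = 1⊕1⊕0⊕1⊕0⊕0⊕0⊕0⊕1⊕1⊕0⊕1⊕0⊕0⊕0 = 0
p4 = XOR of data positions {5,6,7,12,13,14,15,20,21,22,23,28,29,30,31} = 1⊕1⊕0⊕0⊕1⊕0⊕0⊕0⊕0⊕1⊕0⊕0⊕0⊕0⊕0 = 0
p8 = XOR of data positions {9,10,11,12,13,14,15,24,25,26,27,28,29,30,31} = 1⊕1⊕0⊕0⊕1⊕0⊕0⊕0⊕0⊕1⊕0⊕0⊕0⊕0⊕0 = 0
p16 = XOR of data positions {17,18,19,20,21,22,23,24,25,26,27,28,29,30,31} = 0⊕0⊕1⊕0⊕0⊕1⊕0⊕0⊕0⊕1⊕0⊕0⊕0⊕0⊕0 = 1
Codeword b1..b31 = 1010110011001001001001000100000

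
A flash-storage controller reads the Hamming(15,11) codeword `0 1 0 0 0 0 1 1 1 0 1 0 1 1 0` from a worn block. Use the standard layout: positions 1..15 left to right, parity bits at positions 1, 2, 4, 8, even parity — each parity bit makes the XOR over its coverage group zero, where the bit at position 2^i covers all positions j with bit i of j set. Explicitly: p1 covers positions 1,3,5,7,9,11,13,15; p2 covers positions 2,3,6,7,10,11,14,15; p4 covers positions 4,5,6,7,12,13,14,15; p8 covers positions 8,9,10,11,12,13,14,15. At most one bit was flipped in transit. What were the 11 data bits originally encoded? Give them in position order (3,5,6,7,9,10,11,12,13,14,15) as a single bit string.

00011011110

s1: b1⊕b3⊕b5⊕b7⊕b9⊕b11⊕b13⊕b15 = 0⊕0⊕0⊕1⊕1⊕1⊕1⊕0 = 0
s2: b2⊕b3⊕b6⊕b7⊕b10⊕b11⊕b14⊕b15 = 1⊕0⊕0⊕1⊕0⊕1⊕1⊕0 = 0
s4: b4⊕b5⊕b6⊕b7⊕b12⊕b13⊕b14⊕b15 = 0⊕0⊕0⊕1⊕0⊕1⊕1⊕0 = 1
s8: b8⊕b9⊕b10⊕b11⊕b12⊕b13⊕b14⊕b15 = 1⊕1⊕0⊕1⊕0⊕1⊕1⊕0 = 1
Syndrome (s8...s1) = 1100 → position 12.
Flip bit 12: corrected codeword = 010000111011110
Data bits at positions 3,5,6,7,9,10,11,12,13,14,15: 00011011110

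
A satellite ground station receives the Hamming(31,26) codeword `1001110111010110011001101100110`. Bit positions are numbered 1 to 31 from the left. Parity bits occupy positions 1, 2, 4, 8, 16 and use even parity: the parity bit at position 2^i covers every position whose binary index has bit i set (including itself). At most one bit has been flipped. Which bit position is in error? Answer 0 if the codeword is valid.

0

s1: b1⊕b3⊕b5⊕b7⊕b9⊕b11⊕b13⊕b15⊕b17⊕b19⊕b21⊕b23⊕b25⊕b27⊕b29⊕b31 = 1⊕0⊕1⊕0⊕1⊕0⊕0⊕1⊕0⊕1⊕0⊕1⊕1⊕0⊕1⊕0 = 0
s2: b2⊕b3⊕b6⊕b7⊕b10⊕b11⊕b14⊕b15⊕b18⊕b19⊕b22⊕b23⊕b26⊕b27⊕b30⊕b31 = 0⊕0⊕1⊕0⊕1⊕0⊕1⊕1⊕1⊕1⊕1⊕1⊕1⊕0⊕1⊕0 = 0
s4: b4⊕b5⊕b6⊕b7⊕b12⊕b13⊕b14⊕b15⊕b20⊕b21⊕b22⊕b23⊕b28⊕b29⊕b30⊕b31 = 1⊕1⊕1⊕0⊕1⊕0⊕1⊕1⊕0⊕0⊕1⊕1⊕0⊕1⊕1⊕0 = 0
s8: b8⊕b9⊕b10⊕b11⊕b12⊕b13⊕b14⊕b15⊕b24⊕b25⊕b26⊕b27⊕b28⊕b29⊕b30⊕b31 = 1⊕1⊕1⊕0⊕1⊕0⊕1⊕1⊕0⊕1⊕1⊕0⊕0⊕1⊕1⊕0 = 0
s16: b16⊕b17⊕b18⊕b19⊕b20⊕b21⊕b22⊕b23⊕b24⊕b25⊕b26⊕b27⊕b28⊕b29⊕b30⊕b31 = 0⊕0⊕1⊕1⊕0⊕0⊕1⊕1⊕0⊕1⊕1⊕0⊕0⊕1⊕1⊕0 = 0
Syndrome (s16...s1) = 00000 → position 0 (no error).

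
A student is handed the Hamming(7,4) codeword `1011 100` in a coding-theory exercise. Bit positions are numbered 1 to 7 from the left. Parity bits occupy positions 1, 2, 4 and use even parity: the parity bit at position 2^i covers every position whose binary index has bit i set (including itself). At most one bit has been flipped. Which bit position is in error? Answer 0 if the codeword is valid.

s1: b1⊕b3⊕b5⊕b7 = 1⊕1⊕1⊕0 = 1
s2: b2⊕b3⊕b6⊕b7 = 0⊕1⊕0⊕0 = 1
s4: b4⊕b5⊕b6⊕b7 = 1⊕1⊕0⊕0 = 0
Syndrome (s4...s1) = 011 → position 3.

3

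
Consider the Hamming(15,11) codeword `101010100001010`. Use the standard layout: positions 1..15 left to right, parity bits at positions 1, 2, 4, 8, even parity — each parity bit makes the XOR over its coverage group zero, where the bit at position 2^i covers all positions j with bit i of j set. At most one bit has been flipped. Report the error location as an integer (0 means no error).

2

s1: b1⊕b3⊕b5⊕b7⊕b9⊕b11⊕b13⊕b15 = 1⊕1⊕1⊕1⊕0⊕0⊕0⊕0 = 0
s2: b2⊕b3⊕b6⊕b7⊕b10⊕b11⊕b14⊕b15 = 0⊕1⊕0⊕1⊕0⊕0⊕1⊕0 = 1
s4: b4⊕b5⊕b6⊕b7⊕b12⊕b13⊕b14⊕b15 = 0⊕1⊕0⊕1⊕1⊕0⊕1⊕0 = 0
s8: b8⊕b9⊕b10⊕b11⊕b12⊕b13⊕b14⊕b15 = 0⊕0⊕0⊕0⊕1⊕0⊕1⊕0 = 0
Syndrome (s8...s1) = 0010 → position 2.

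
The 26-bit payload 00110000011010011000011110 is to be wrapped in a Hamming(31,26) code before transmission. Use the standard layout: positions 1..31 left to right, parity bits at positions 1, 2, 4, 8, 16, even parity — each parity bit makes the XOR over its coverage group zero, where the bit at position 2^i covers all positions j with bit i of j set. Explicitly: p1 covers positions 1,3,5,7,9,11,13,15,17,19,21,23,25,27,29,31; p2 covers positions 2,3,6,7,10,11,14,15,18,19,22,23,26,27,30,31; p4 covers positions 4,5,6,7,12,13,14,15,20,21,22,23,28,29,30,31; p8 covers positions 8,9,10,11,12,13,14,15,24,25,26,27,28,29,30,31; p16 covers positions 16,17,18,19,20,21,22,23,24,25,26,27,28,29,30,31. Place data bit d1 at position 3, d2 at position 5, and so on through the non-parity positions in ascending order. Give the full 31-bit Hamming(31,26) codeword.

1001011000000111010011000011110

Place data bits at non-power-of-two positions: b3=0, b5=0, b6=1, b7=1, b9=0, b10=0, b11=0, b12=0, b13=0, b14=1, b15=1, b17=0, b18=1, b19=0, b20=0, b21=1, b22=1, b23=0, b24=0, b25=0, b26=0, b27=1, b28=1, b29=1, b30=1, b31=0.
p1 = XOR of data positions {3,5,7,9,11,13,15,17,19,21,23,25,27,29,31} = 0⊕0⊕1⊕0⊕0⊕0⊕1⊕0⊕0⊕1⊕0⊕0⊕1⊕1⊕0 = 1
p2 = XOR of data positions {3,6,7,10,11,14,15,18,19,22,23,26,27,30,31} = 0⊕1⊕1⊕0⊕0⊕1⊕1⊕1⊕0⊕1⊕0⊕0⊕1⊕1⊕0 = 0
p4 = XOR of data positions {5,6,7,12,13,14,15,20,21,22,23,28,29,30,31} = 0⊕1⊕1⊕0⊕0⊕1⊕1⊕0⊕1⊕1⊕0⊕1⊕1⊕1⊕0 = 1
p8 = XOR of data positions {9,10,11,12,13,14,15,24,25,26,27,28,29,30,31} = 0⊕0⊕0⊕0⊕0⊕1⊕1⊕0⊕0⊕0⊕1⊕1⊕1⊕1⊕0 = 0
p16 = XOR of data positions {17,18,19,20,21,22,23,24,25,26,27,28,29,30,31} = 0⊕1⊕0⊕0⊕1⊕1⊕0⊕0⊕0⊕0⊕1⊕1⊕1⊕1⊕0 = 1
Codeword b1..b31 = 1001011000000111010011000011110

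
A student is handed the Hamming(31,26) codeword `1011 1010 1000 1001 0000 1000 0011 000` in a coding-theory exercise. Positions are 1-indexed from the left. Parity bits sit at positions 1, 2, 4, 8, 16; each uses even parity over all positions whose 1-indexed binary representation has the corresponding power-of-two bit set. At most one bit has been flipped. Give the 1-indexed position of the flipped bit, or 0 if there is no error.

2

s1: b1⊕b3⊕b5⊕b7⊕b9⊕b11⊕b13⊕b15⊕b17⊕b19⊕b21⊕b23⊕b25⊕b27⊕b29⊕b31 = 1⊕1⊕1⊕1⊕1⊕0⊕1⊕0⊕0⊕0⊕1⊕0⊕0⊕1⊕0⊕0 = 0
s2: b2⊕b3⊕b6⊕b7⊕b10⊕b11⊕b14⊕b15⊕b18⊕b19⊕b22⊕b23⊕b26⊕b27⊕b30⊕b31 = 0⊕1⊕0⊕1⊕0⊕0⊕0⊕0⊕0⊕0⊕0⊕0⊕0⊕1⊕0⊕0 = 1
s4: b4⊕b5⊕b6⊕b7⊕b12⊕b13⊕b14⊕b15⊕b20⊕b21⊕b22⊕b23⊕b28⊕b29⊕b30⊕b31 = 1⊕1⊕0⊕1⊕0⊕1⊕0⊕0⊕0⊕1⊕0⊕0⊕1⊕0⊕0⊕0 = 0
s8: b8⊕b9⊕b10⊕b11⊕b12⊕b13⊕b14⊕b15⊕b24⊕b25⊕b26⊕b27⊕b28⊕b29⊕b30⊕b31 = 0⊕1⊕0⊕0⊕0⊕1⊕0⊕0⊕0⊕0⊕0⊕1⊕1⊕0⊕0⊕0 = 0
s16: b16⊕b17⊕b18⊕b19⊕b20⊕b21⊕b22⊕b23⊕b24⊕b25⊕b26⊕b27⊕b28⊕b29⊕b30⊕b31 = 1⊕0⊕0⊕0⊕0⊕1⊕0⊕0⊕0⊕0⊕0⊕1⊕1⊕0⊕0⊕0 = 0
Syndrome (s16...s1) = 00010 → position 2.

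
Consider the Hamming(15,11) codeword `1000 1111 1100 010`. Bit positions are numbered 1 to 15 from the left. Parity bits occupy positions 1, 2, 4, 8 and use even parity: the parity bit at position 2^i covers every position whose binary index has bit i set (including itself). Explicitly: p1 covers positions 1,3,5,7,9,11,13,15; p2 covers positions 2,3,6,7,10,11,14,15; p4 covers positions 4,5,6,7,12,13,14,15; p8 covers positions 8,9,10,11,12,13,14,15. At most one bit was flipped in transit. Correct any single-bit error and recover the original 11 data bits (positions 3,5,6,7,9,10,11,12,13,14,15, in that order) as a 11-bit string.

s1: b1⊕b3⊕b5⊕b7⊕b9⊕b11⊕b13⊕b15 = 1⊕0⊕1⊕1⊕1⊕0⊕0⊕0 = 0
s2: b2⊕b3⊕b6⊕b7⊕b10⊕b11⊕b14⊕b15 = 0⊕0⊕1⊕1⊕1⊕0⊕1⊕0 = 0
s4: b4⊕b5⊕b6⊕b7⊕b12⊕b13⊕b14⊕b15 = 0⊕1⊕1⊕1⊕0⊕0⊕1⊕0 = 0
s8: b8⊕b9⊕b10⊕b11⊕b12⊕b13⊕b14⊕b15 = 1⊕1⊕1⊕0⊕0⊕0⊕1⊕0 = 0
Syndrome (s8...s1) = 0000 → position 0 (no error).
No correction needed.
Data bits at positions 3,5,6,7,9,10,11,12,13,14,15: 01111100010

01111100010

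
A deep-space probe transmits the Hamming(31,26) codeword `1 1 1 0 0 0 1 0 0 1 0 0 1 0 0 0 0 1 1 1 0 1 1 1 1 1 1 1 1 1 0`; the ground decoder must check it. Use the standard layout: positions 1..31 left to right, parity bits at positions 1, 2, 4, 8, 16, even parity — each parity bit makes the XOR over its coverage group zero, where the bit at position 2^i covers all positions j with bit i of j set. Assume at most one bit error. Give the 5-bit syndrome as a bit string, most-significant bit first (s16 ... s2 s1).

01011

s1: b1⊕b3⊕b5⊕b7⊕b9⊕b11⊕b13⊕b15⊕b17⊕b19⊕b21⊕b23⊕b25⊕b27⊕b29⊕b31 = 1⊕1⊕0⊕1⊕0⊕0⊕1⊕0⊕0⊕1⊕0⊕1⊕1⊕1⊕1⊕0 = 1
s2: b2⊕b3⊕b6⊕b7⊕b10⊕b11⊕b14⊕b15⊕b18⊕b19⊕b22⊕b23⊕b26⊕b27⊕b30⊕b31 = 1⊕1⊕0⊕1⊕1⊕0⊕0⊕0⊕1⊕1⊕1⊕1⊕1⊕1⊕1⊕0 = 1
s4: b4⊕b5⊕b6⊕b7⊕b12⊕b13⊕b14⊕b15⊕b20⊕b21⊕b22⊕b23⊕b28⊕b29⊕b30⊕b31 = 0⊕0⊕0⊕1⊕0⊕1⊕0⊕0⊕1⊕0⊕1⊕1⊕1⊕1⊕1⊕0 = 0
s8: b8⊕b9⊕b10⊕b11⊕b12⊕b13⊕b14⊕b15⊕b24⊕b25⊕b26⊕b27⊕b28⊕b29⊕b30⊕b31 = 0⊕0⊕1⊕0⊕0⊕1⊕0⊕0⊕1⊕1⊕1⊕1⊕1⊕1⊕1⊕0 = 1
s16: b16⊕b17⊕b18⊕b19⊕b20⊕b21⊕b22⊕b23⊕b24⊕b25⊕b26⊕b27⊕b28⊕b29⊕b30⊕b31 = 0⊕0⊕1⊕1⊕1⊕0⊕1⊕1⊕1⊕1⊕1⊕1⊕1⊕1⊕1⊕0 = 0
Syndrome (s16...s1) = 01011 → position 11.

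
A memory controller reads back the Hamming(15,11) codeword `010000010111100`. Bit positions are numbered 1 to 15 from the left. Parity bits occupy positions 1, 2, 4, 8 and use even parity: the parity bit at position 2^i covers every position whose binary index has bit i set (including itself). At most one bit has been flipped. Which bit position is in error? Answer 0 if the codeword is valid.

s1: b1⊕b3⊕b5⊕b7⊕b9⊕b11⊕b13⊕b15 = 0⊕0⊕0⊕0⊕0⊕1⊕1⊕0 = 0
s2: b2⊕b3⊕b6⊕b7⊕b10⊕b11⊕b14⊕b15 = 1⊕0⊕0⊕0⊕1⊕1⊕0⊕0 = 1
s4: b4⊕b5⊕b6⊕b7⊕b12⊕b13⊕b14⊕b15 = 0⊕0⊕0⊕0⊕1⊕1⊕0⊕0 = 0
s8: b8⊕b9⊕b10⊕b11⊕b12⊕b13⊕b14⊕b15 = 1⊕0⊕1⊕1⊕1⊕1⊕0⊕0 = 1
Syndrome (s8...s1) = 1010 → position 10.

10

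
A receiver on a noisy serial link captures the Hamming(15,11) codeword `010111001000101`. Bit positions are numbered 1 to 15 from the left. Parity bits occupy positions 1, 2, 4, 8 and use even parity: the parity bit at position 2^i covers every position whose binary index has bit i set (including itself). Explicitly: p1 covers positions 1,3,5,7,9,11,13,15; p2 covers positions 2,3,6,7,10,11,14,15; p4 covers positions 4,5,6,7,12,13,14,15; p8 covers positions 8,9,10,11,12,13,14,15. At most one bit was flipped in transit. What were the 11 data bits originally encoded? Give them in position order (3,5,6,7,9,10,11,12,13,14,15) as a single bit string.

01101000111

s1: b1⊕b3⊕b5⊕b7⊕b9⊕b11⊕b13⊕b15 = 0⊕0⊕1⊕0⊕1⊕0⊕1⊕1 = 0
s2: b2⊕b3⊕b6⊕b7⊕b10⊕b11⊕b14⊕b15 = 1⊕0⊕1⊕0⊕0⊕0⊕0⊕1 = 1
s4: b4⊕b5⊕b6⊕b7⊕b12⊕b13⊕b14⊕b15 = 1⊕1⊕1⊕0⊕0⊕1⊕0⊕1 = 1
s8: b8⊕b9⊕b10⊕b11⊕b12⊕b13⊕b14⊕b15 = 0⊕1⊕0⊕0⊕0⊕1⊕0⊕1 = 1
Syndrome (s8...s1) = 1110 → position 14.
Flip bit 14: corrected codeword = 010111001000111
Data bits at positions 3,5,6,7,9,10,11,12,13,14,15: 01101000111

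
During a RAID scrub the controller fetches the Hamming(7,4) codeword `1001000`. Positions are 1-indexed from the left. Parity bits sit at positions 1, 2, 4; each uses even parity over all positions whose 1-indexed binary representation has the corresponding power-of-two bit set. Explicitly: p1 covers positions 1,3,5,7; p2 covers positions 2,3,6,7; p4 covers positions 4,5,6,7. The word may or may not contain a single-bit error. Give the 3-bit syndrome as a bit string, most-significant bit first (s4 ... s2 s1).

s1: b1⊕b3⊕b5⊕b7 = 1⊕0⊕0⊕0 = 1
s2: b2⊕b3⊕b6⊕b7 = 0⊕0⊕0⊕0 = 0
s4: b4⊕b5⊕b6⊕b7 = 1⊕0⊕0⊕0 = 1
Syndrome (s4...s1) = 101 → position 5.

101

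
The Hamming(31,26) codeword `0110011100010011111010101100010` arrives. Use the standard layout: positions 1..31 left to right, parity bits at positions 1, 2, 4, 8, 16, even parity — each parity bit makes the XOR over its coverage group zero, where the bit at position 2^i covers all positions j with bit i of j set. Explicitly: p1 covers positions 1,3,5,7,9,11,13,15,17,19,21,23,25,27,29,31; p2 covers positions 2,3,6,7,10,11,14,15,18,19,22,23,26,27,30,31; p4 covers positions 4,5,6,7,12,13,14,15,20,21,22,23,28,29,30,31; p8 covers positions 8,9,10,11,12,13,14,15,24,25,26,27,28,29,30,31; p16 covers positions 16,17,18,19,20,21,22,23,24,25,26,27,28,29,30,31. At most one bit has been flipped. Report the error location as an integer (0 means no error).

s1: b1⊕b3⊕b5⊕b7⊕b9⊕b11⊕b13⊕b15⊕b17⊕b19⊕b21⊕b23⊕b25⊕b27⊕b29⊕b31 = 0⊕1⊕0⊕1⊕0⊕0⊕0⊕1⊕1⊕1⊕1⊕1⊕1⊕0⊕0⊕0 = 0
s2: b2⊕b3⊕b6⊕b7⊕b10⊕b11⊕b14⊕b15⊕b18⊕b19⊕b22⊕b23⊕b26⊕b27⊕b30⊕b31 = 1⊕1⊕1⊕1⊕0⊕0⊕0⊕1⊕1⊕1⊕0⊕1⊕1⊕0⊕1⊕0 = 0
s4: b4⊕b5⊕b6⊕b7⊕b12⊕b13⊕b14⊕b15⊕b20⊕b21⊕b22⊕b23⊕b28⊕b29⊕b30⊕b31 = 0⊕0⊕1⊕1⊕1⊕0⊕0⊕1⊕0⊕1⊕0⊕1⊕0⊕0⊕1⊕0 = 1
s8: b8⊕b9⊕b10⊕b11⊕b12⊕b13⊕b14⊕b15⊕b24⊕b25⊕b26⊕b27⊕b28⊕b29⊕b30⊕b31 = 1⊕0⊕0⊕0⊕1⊕0⊕0⊕1⊕0⊕1⊕1⊕0⊕0⊕0⊕1⊕0 = 0
s16: b16⊕b17⊕b18⊕b19⊕b20⊕b21⊕b22⊕b23⊕b24⊕b25⊕b26⊕b27⊕b28⊕b29⊕b30⊕b31 = 1⊕1⊕1⊕1⊕0⊕1⊕0⊕1⊕0⊕1⊕1⊕0⊕0⊕0⊕1⊕0 = 1
Syndrome (s16...s1) = 10100 → position 20.

20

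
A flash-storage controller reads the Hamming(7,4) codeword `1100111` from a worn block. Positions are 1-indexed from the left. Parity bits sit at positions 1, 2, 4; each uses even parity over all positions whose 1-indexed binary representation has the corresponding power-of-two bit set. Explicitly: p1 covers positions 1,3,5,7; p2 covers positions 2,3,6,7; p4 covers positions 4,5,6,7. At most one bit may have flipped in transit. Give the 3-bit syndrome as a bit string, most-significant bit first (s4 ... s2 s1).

s1: b1⊕b3⊕b5⊕b7 = 1⊕0⊕1⊕1 = 1
s2: b2⊕b3⊕b6⊕b7 = 1⊕0⊕1⊕1 = 1
s4: b4⊕b5⊕b6⊕b7 = 0⊕1⊕1⊕1 = 1
Syndrome (s4...s1) = 111 → position 7.

111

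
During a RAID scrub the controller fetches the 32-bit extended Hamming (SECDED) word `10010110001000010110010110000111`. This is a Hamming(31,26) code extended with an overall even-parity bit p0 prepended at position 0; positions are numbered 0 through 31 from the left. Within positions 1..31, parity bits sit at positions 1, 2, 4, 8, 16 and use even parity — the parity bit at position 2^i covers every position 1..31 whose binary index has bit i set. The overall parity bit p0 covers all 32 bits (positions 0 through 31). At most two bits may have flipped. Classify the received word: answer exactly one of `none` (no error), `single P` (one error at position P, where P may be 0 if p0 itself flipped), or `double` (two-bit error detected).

none

s1: b1⊕b3⊕b5⊕b7⊕b9⊕b11⊕b13⊕b15⊕b17⊕b19⊕b21⊕b23⊕b25⊕b27⊕b29⊕b31 = 0⊕1⊕1⊕0⊕0⊕0⊕0⊕1⊕1⊕0⊕1⊕1⊕0⊕0⊕1⊕1 = 0
s2: b2⊕b3⊕b6⊕b7⊕b10⊕b11⊕b14⊕b15⊕b18⊕b19⊕b22⊕b23⊕b26⊕b27⊕b30⊕b31 = 0⊕1⊕1⊕0⊕1⊕0⊕0⊕1⊕1⊕0⊕0⊕1⊕0⊕0⊕1⊕1 = 0
s4: b4⊕b5⊕b6⊕b7⊕b12⊕b13⊕b14⊕b15⊕b20⊕b21⊕b22⊕b23⊕b28⊕b29⊕b30⊕b31 = 0⊕1⊕1⊕0⊕0⊕0⊕0⊕1⊕0⊕1⊕0⊕1⊕0⊕1⊕1⊕1 = 0
s8: b8⊕b9⊕b10⊕b11⊕b12⊕b13⊕b14⊕b15⊕b24⊕b25⊕b26⊕b27⊕b28⊕b29⊕b30⊕b31 = 0⊕0⊕1⊕0⊕0⊕0⊕0⊕1⊕1⊕0⊕0⊕0⊕0⊕1⊕1⊕1 = 0
s16: b16⊕b17⊕b18⊕b19⊕b20⊕b21⊕b22⊕b23⊕b24⊕b25⊕b26⊕b27⊕b28⊕b29⊕b30⊕b31 = 0⊕1⊕1⊕0⊕0⊕1⊕0⊕1⊕1⊕0⊕0⊕0⊕0⊕1⊕1⊕1 = 0
Syndrome (s16...s1) = 00000 → position 0 (no error).
Overall parity (XOR of all 32 bits, including p0): 1⊕0⊕0⊕1⊕0⊕1⊕1⊕0⊕0⊕0⊕1⊕0⊕0⊕0⊕0⊕1⊕0⊕1⊕1⊕0⊕0⊕1⊕0⊕1⊕1⊕0⊕0⊕0⊕0⊕1⊕1⊕1 = 0
Overall=0, syndrome position=0 → no error.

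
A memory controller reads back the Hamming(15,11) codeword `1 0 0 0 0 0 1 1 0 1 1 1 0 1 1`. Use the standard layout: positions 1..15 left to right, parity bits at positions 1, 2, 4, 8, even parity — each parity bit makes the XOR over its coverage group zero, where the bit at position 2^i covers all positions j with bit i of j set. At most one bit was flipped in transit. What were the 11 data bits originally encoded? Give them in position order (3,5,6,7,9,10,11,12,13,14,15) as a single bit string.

00010111011

s1: b1⊕b3⊕b5⊕b7⊕b9⊕b11⊕b13⊕b15 = 1⊕0⊕0⊕1⊕0⊕1⊕0⊕1 = 0
s2: b2⊕b3⊕b6⊕b7⊕b10⊕b11⊕b14⊕b15 = 0⊕0⊕0⊕1⊕1⊕1⊕1⊕1 = 1
s4: b4⊕b5⊕b6⊕b7⊕b12⊕b13⊕b14⊕b15 = 0⊕0⊕0⊕1⊕1⊕0⊕1⊕1 = 0
s8: b8⊕b9⊕b10⊕b11⊕b12⊕b13⊕b14⊕b15 = 1⊕0⊕1⊕1⊕1⊕0⊕1⊕1 = 0
Syndrome (s8...s1) = 0010 → position 2.
Flip bit 2: corrected codeword = 110000110111011
Data bits at positions 3,5,6,7,9,10,11,12,13,14,15: 00010111011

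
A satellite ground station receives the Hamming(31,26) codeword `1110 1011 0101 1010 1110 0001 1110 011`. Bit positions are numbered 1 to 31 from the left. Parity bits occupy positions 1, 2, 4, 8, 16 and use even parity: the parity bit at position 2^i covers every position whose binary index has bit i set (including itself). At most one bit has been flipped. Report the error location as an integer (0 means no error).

s1: b1⊕b3⊕b5⊕b7⊕b9⊕b11⊕b13⊕b15⊕b17⊕b19⊕b21⊕b23⊕b25⊕b27⊕b29⊕b31 = 1⊕1⊕1⊕1⊕0⊕0⊕1⊕1⊕1⊕1⊕0⊕0⊕1⊕1⊕0⊕1 = 1
s2: b2⊕b3⊕b6⊕b7⊕b10⊕b11⊕b14⊕b15⊕b18⊕b19⊕b22⊕b23⊕b26⊕b27⊕b30⊕b31 = 1⊕1⊕0⊕1⊕1⊕0⊕0⊕1⊕1⊕1⊕0⊕0⊕1⊕1⊕1⊕1 = 1
s4: b4⊕b5⊕b6⊕b7⊕b12⊕b13⊕b14⊕b15⊕b20⊕b21⊕b22⊕b23⊕b28⊕b29⊕b30⊕b31 = 0⊕1⊕0⊕1⊕1⊕1⊕0⊕1⊕0⊕0⊕0⊕0⊕0⊕0⊕1⊕1 = 1
s8: b8⊕b9⊕b10⊕b11⊕b12⊕b13⊕b14⊕b15⊕b24⊕b25⊕b26⊕b27⊕b28⊕b29⊕b30⊕b31 = 1⊕0⊕1⊕0⊕1⊕1⊕0⊕1⊕1⊕1⊕1⊕1⊕0⊕0⊕1⊕1 = 1
s16: b16⊕b17⊕b18⊕b19⊕b20⊕b21⊕b22⊕b23⊕b24⊕b25⊕b26⊕b27⊕b28⊕b29⊕b30⊕b31 = 0⊕1⊕1⊕1⊕0⊕0⊕0⊕0⊕1⊕1⊕1⊕1⊕0⊕0⊕1⊕1 = 1
Syndrome (s16...s1) = 11111 → position 31.

31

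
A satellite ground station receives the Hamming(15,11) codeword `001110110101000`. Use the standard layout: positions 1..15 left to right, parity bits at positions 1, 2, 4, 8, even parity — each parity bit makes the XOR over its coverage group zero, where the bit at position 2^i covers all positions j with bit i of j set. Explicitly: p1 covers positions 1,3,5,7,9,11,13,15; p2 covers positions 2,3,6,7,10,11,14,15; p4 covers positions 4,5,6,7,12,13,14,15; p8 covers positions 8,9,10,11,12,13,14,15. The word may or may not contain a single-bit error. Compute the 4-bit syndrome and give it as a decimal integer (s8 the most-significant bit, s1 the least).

s1: b1⊕b3⊕b5⊕b7⊕b9⊕b11⊕b13⊕b15 = 0⊕1⊕1⊕1⊕0⊕0⊕0⊕0 = 1
s2: b2⊕b3⊕b6⊕b7⊕b10⊕b11⊕b14⊕b15 = 0⊕1⊕0⊕1⊕1⊕0⊕0⊕0 = 1
s4: b4⊕b5⊕b6⊕b7⊕b12⊕b13⊕b14⊕b15 = 1⊕1⊕0⊕1⊕1⊕0⊕0⊕0 = 0
s8: b8⊕b9⊕b10⊕b11⊕b12⊕b13⊕b14⊕b15 = 1⊕0⊕1⊕0⊕1⊕0⊕0⊕0 = 1
Syndrome (s8...s1) = 1011 → position 11.

11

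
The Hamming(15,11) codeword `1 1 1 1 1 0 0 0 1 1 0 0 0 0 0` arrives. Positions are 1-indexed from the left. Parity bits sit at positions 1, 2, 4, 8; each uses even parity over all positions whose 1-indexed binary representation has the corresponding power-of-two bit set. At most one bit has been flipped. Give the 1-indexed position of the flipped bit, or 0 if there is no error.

s1: b1⊕b3⊕b5⊕b7⊕b9⊕b11⊕b13⊕b15 = 1⊕1⊕1⊕0⊕1⊕0⊕0⊕0 = 0
s2: b2⊕b3⊕b6⊕b7⊕b10⊕b11⊕b14⊕b15 = 1⊕1⊕0⊕0⊕1⊕0⊕0⊕0 = 1
s4: b4⊕b5⊕b6⊕b7⊕b12⊕b13⊕b14⊕b15 = 1⊕1⊕0⊕0⊕0⊕0⊕0⊕0 = 0
s8: b8⊕b9⊕b10⊕b11⊕b12⊕b13⊕b14⊕b15 = 0⊕1⊕1⊕0⊕0⊕0⊕0⊕0 = 0
Syndrome (s8...s1) = 0010 → position 2.

2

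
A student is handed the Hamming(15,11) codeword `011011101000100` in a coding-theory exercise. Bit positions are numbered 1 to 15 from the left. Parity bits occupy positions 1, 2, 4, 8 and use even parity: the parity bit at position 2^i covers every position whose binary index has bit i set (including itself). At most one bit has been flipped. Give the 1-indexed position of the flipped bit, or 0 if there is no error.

s1: b1⊕b3⊕b5⊕b7⊕b9⊕b11⊕b13⊕b15 = 0⊕1⊕1⊕1⊕1⊕0⊕1⊕0 = 1
s2: b2⊕b3⊕b6⊕b7⊕b10⊕b11⊕b14⊕b15 = 1⊕1⊕1⊕1⊕0⊕0⊕0⊕0 = 0
s4: b4⊕b5⊕b6⊕b7⊕b12⊕b13⊕b14⊕b15 = 0⊕1⊕1⊕1⊕0⊕1⊕0⊕0 = 0
s8: b8⊕b9⊕b10⊕b11⊕b12⊕b13⊕b14⊕b15 = 0⊕1⊕0⊕0⊕0⊕1⊕0⊕0 = 0
Syndrome (s8...s1) = 0001 → position 1.

1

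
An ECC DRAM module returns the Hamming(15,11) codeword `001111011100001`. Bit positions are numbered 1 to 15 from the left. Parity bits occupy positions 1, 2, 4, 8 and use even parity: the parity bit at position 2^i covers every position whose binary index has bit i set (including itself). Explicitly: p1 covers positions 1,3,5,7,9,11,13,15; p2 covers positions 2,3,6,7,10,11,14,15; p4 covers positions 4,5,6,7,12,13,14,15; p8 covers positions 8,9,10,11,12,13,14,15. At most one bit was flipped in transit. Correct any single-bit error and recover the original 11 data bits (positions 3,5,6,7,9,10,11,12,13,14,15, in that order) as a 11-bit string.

s1: b1⊕b3⊕b5⊕b7⊕b9⊕b11⊕b13⊕b15 = 0⊕1⊕1⊕0⊕1⊕0⊕0⊕1 = 0
s2: b2⊕b3⊕b6⊕b7⊕b10⊕b11⊕b14⊕b15 = 0⊕1⊕1⊕0⊕1⊕0⊕0⊕1 = 0
s4: b4⊕b5⊕b6⊕b7⊕b12⊕b13⊕b14⊕b15 = 1⊕1⊕1⊕0⊕0⊕0⊕0⊕1 = 0
s8: b8⊕b9⊕b10⊕b11⊕b12⊕b13⊕b14⊕b15 = 1⊕1⊕1⊕0⊕0⊕0⊕0⊕1 = 0
Syndrome (s8...s1) = 0000 → position 0 (no error).
No correction needed.
Data bits at positions 3,5,6,7,9,10,11,12,13,14,15: 11101100001

11101100001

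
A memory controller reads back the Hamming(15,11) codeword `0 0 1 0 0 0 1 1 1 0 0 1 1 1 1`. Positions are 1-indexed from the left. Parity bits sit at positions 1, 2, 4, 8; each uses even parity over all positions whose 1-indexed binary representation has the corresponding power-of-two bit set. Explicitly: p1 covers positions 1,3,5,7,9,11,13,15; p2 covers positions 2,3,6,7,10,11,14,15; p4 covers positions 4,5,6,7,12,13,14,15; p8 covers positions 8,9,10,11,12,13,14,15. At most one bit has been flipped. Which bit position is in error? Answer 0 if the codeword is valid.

5

s1: b1⊕b3⊕b5⊕b7⊕b9⊕b11⊕b13⊕b15 = 0⊕1⊕0⊕1⊕1⊕0⊕1⊕1 = 1
s2: b2⊕b3⊕b6⊕b7⊕b10⊕b11⊕b14⊕b15 = 0⊕1⊕0⊕1⊕0⊕0⊕1⊕1 = 0
s4: b4⊕b5⊕b6⊕b7⊕b12⊕b13⊕b14⊕b15 = 0⊕0⊕0⊕1⊕1⊕1⊕1⊕1 = 1
s8: b8⊕b9⊕b10⊕b11⊕b12⊕b13⊕b14⊕b15 = 1⊕1⊕0⊕0⊕1⊕1⊕1⊕1 = 0
Syndrome (s8...s1) = 0101 → position 5.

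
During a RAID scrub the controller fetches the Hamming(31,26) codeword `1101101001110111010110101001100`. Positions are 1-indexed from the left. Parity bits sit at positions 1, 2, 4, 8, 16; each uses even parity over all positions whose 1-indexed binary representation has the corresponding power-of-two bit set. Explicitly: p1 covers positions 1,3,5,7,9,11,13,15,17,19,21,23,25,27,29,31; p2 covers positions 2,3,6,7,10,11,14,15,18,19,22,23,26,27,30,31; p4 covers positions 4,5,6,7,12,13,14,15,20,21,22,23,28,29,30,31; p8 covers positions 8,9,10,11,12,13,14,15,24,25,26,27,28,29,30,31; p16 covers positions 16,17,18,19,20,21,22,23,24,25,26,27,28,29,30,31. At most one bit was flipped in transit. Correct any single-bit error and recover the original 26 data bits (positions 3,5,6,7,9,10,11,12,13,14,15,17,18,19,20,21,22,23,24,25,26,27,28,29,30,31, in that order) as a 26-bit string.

00010111011010110101001100

s1: b1⊕b3⊕b5⊕b7⊕b9⊕b11⊕b13⊕b15⊕b17⊕b19⊕b21⊕b23⊕b25⊕b27⊕b29⊕b31 = 1⊕0⊕1⊕1⊕0⊕1⊕0⊕1⊕0⊕0⊕1⊕1⊕1⊕0⊕1⊕0 = 1
s2: b2⊕b3⊕b6⊕b7⊕b10⊕b11⊕b14⊕b15⊕b18⊕b19⊕b22⊕b23⊕b26⊕b27⊕b30⊕b31 = 1⊕0⊕0⊕1⊕1⊕1⊕1⊕1⊕1⊕0⊕0⊕1⊕0⊕0⊕0⊕0 = 0
s4: b4⊕b5⊕b6⊕b7⊕b12⊕b13⊕b14⊕b15⊕b20⊕b21⊕b22⊕b23⊕b28⊕b29⊕b30⊕b31 = 1⊕1⊕0⊕1⊕1⊕0⊕1⊕1⊕1⊕1⊕0⊕1⊕1⊕1⊕0⊕0 = 1
s8: b8⊕b9⊕b10⊕b11⊕b12⊕b13⊕b14⊕b15⊕b24⊕b25⊕b26⊕b27⊕b28⊕b29⊕b30⊕b31 = 0⊕0⊕1⊕1⊕1⊕0⊕1⊕1⊕0⊕1⊕0⊕0⊕1⊕1⊕0⊕0 = 0
s16: b16⊕b17⊕b18⊕b19⊕b20⊕b21⊕b22⊕b23⊕b24⊕b25⊕b26⊕b27⊕b28⊕b29⊕b30⊕b31 = 1⊕0⊕1⊕0⊕1⊕1⊕0⊕1⊕0⊕1⊕0⊕0⊕1⊕1⊕0⊕0 = 0
Syndrome (s16...s1) = 00101 → position 5.
Flip bit 5: corrected codeword = 1101001001110111010110101001100
Data bits at positions 3,5,6,7,9,10,11,12,13,14,15,17,18,19,20,21,22,23,24,25,26,27,28,29,30,31: 00010111011010110101001100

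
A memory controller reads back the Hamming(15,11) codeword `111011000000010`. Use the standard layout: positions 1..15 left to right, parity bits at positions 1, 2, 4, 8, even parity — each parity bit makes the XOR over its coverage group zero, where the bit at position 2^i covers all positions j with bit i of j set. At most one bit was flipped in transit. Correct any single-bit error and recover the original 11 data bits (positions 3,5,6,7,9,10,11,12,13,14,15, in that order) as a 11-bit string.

11100000110

s1: b1⊕b3⊕b5⊕b7⊕b9⊕b11⊕b13⊕b15 = 1⊕1⊕1⊕0⊕0⊕0⊕0⊕0 = 1
s2: b2⊕b3⊕b6⊕b7⊕b10⊕b11⊕b14⊕b15 = 1⊕1⊕1⊕0⊕0⊕0⊕1⊕0 = 0
s4: b4⊕b5⊕b6⊕b7⊕b12⊕b13⊕b14⊕b15 = 0⊕1⊕1⊕0⊕0⊕0⊕1⊕0 = 1
s8: b8⊕b9⊕b10⊕b11⊕b12⊕b13⊕b14⊕b15 = 0⊕0⊕0⊕0⊕0⊕0⊕1⊕0 = 1
Syndrome (s8...s1) = 1101 → position 13.
Flip bit 13: corrected codeword = 111011000000110
Data bits at positions 3,5,6,7,9,10,11,12,13,14,15: 11100000110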